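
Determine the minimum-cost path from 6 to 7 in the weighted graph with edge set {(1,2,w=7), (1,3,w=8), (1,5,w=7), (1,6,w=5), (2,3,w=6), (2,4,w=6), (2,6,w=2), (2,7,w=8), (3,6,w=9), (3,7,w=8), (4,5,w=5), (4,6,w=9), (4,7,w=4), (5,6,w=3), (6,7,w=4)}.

Step 1: Build adjacency list with weights:
  1: 2(w=7), 3(w=8), 5(w=7), 6(w=5)
  2: 1(w=7), 3(w=6), 4(w=6), 6(w=2), 7(w=8)
  3: 1(w=8), 2(w=6), 6(w=9), 7(w=8)
  4: 2(w=6), 5(w=5), 6(w=9), 7(w=4)
  5: 1(w=7), 4(w=5), 6(w=3)
  6: 1(w=5), 2(w=2), 3(w=9), 4(w=9), 5(w=3), 7(w=4)
  7: 2(w=8), 3(w=8), 4(w=4), 6(w=4)

Step 2: Apply Dijkstra's algorithm from vertex 6:
  Visit vertex 6 (distance=0)
    Update dist[1] = 5
    Update dist[2] = 2
    Update dist[3] = 9
    Update dist[4] = 9
    Update dist[5] = 3
    Update dist[7] = 4
  Visit vertex 2 (distance=2)
    Update dist[3] = 8
    Update dist[4] = 8
  Visit vertex 5 (distance=3)
  Visit vertex 7 (distance=4)

Step 3: Shortest path: 6 -> 7
Total weight: 4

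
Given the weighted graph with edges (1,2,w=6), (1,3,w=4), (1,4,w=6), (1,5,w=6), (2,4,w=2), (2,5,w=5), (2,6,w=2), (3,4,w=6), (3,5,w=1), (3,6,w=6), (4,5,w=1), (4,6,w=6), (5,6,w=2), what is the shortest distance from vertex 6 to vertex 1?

Step 1: Build adjacency list with weights:
  1: 2(w=6), 3(w=4), 4(w=6), 5(w=6)
  2: 1(w=6), 4(w=2), 5(w=5), 6(w=2)
  3: 1(w=4), 4(w=6), 5(w=1), 6(w=6)
  4: 1(w=6), 2(w=2), 3(w=6), 5(w=1), 6(w=6)
  5: 1(w=6), 2(w=5), 3(w=1), 4(w=1), 6(w=2)
  6: 2(w=2), 3(w=6), 4(w=6), 5(w=2)

Step 2: Apply Dijkstra's algorithm from vertex 6:
  Visit vertex 6 (distance=0)
    Update dist[2] = 2
    Update dist[3] = 6
    Update dist[4] = 6
    Update dist[5] = 2
  Visit vertex 2 (distance=2)
    Update dist[1] = 8
    Update dist[4] = 4
  Visit vertex 5 (distance=2)
    Update dist[3] = 3
    Update dist[4] = 3
  Visit vertex 3 (distance=3)
    Update dist[1] = 7
  Visit vertex 4 (distance=3)
  Visit vertex 1 (distance=7)

Step 3: Shortest path: 6 -> 5 -> 3 -> 1
Total weight: 2 + 1 + 4 = 7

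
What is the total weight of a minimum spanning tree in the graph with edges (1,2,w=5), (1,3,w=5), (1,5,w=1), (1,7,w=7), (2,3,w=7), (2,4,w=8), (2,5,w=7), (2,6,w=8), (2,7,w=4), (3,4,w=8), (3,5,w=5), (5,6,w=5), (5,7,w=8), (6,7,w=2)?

Apply Kruskal's algorithm (sort edges by weight, add if no cycle):

Sorted edges by weight:
  (1,5) w=1
  (6,7) w=2
  (2,7) w=4
  (1,3) w=5
  (1,2) w=5
  (3,5) w=5
  (5,6) w=5
  (1,7) w=7
  (2,5) w=7
  (2,3) w=7
  (2,6) w=8
  (2,4) w=8
  (3,4) w=8
  (5,7) w=8

Add edge (1,5) w=1 -- no cycle. Running total: 1
Add edge (6,7) w=2 -- no cycle. Running total: 3
Add edge (2,7) w=4 -- no cycle. Running total: 7
Add edge (1,3) w=5 -- no cycle. Running total: 12
Add edge (1,2) w=5 -- no cycle. Running total: 17
Skip edge (3,5) w=5 -- would create cycle
Skip edge (5,6) w=5 -- would create cycle
Skip edge (1,7) w=7 -- would create cycle
Skip edge (2,5) w=7 -- would create cycle
Skip edge (2,3) w=7 -- would create cycle
Skip edge (2,6) w=8 -- would create cycle
Add edge (2,4) w=8 -- no cycle. Running total: 25

MST edges: (1,5,w=1), (6,7,w=2), (2,7,w=4), (1,3,w=5), (1,2,w=5), (2,4,w=8)
Total MST weight: 1 + 2 + 4 + 5 + 5 + 8 = 25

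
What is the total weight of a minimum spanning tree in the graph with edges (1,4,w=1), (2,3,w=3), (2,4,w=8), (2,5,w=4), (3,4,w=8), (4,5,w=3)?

Apply Kruskal's algorithm (sort edges by weight, add if no cycle):

Sorted edges by weight:
  (1,4) w=1
  (2,3) w=3
  (4,5) w=3
  (2,5) w=4
  (2,4) w=8
  (3,4) w=8

Add edge (1,4) w=1 -- no cycle. Running total: 1
Add edge (2,3) w=3 -- no cycle. Running total: 4
Add edge (4,5) w=3 -- no cycle. Running total: 7
Add edge (2,5) w=4 -- no cycle. Running total: 11

MST edges: (1,4,w=1), (2,3,w=3), (4,5,w=3), (2,5,w=4)
Total MST weight: 1 + 3 + 3 + 4 = 11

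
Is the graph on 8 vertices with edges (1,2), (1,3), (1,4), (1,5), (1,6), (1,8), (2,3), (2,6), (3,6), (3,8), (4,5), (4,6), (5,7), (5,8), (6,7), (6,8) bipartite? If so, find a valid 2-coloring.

Step 1: Attempt 2-coloring using BFS:
  Start at vertex 1, assign color 0
  Color vertex 2 with color 1 (neighbor of 1)
  Color vertex 3 with color 1 (neighbor of 1)
  Color vertex 4 with color 1 (neighbor of 1)
  Color vertex 5 with color 1 (neighbor of 1)
  Color vertex 6 with color 1 (neighbor of 1)
  Color vertex 8 with color 1 (neighbor of 1)

Step 2: Conflict found! Vertices 2 and 3 are adjacent but have the same color.
This means the graph contains an odd cycle.

The graph is NOT bipartite.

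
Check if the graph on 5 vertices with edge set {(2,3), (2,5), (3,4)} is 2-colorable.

Step 1: Attempt 2-coloring using BFS:
  Start at vertex 1, assign color 0
  Start new component at vertex 2, assign color 0
  Color vertex 3 with color 1 (neighbor of 2)
  Color vertex 5 with color 1 (neighbor of 2)
  Color vertex 4 with color 0 (neighbor of 3)

Step 2: 2-coloring succeeded. No conflicts found.
  Set A (color 0): {1, 2, 4}
  Set B (color 1): {3, 5}

The graph is bipartite with partition {1, 2, 4}, {3, 5}.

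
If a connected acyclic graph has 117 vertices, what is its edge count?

A tree on n vertices always has exactly n - 1 edges.
For n = 117: edges = 117 - 1 = 116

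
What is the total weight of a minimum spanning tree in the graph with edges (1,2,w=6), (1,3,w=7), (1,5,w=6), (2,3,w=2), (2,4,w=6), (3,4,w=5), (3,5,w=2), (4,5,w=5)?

Apply Kruskal's algorithm (sort edges by weight, add if no cycle):

Sorted edges by weight:
  (2,3) w=2
  (3,5) w=2
  (3,4) w=5
  (4,5) w=5
  (1,5) w=6
  (1,2) w=6
  (2,4) w=6
  (1,3) w=7

Add edge (2,3) w=2 -- no cycle. Running total: 2
Add edge (3,5) w=2 -- no cycle. Running total: 4
Add edge (3,4) w=5 -- no cycle. Running total: 9
Skip edge (4,5) w=5 -- would create cycle
Add edge (1,5) w=6 -- no cycle. Running total: 15

MST edges: (2,3,w=2), (3,5,w=2), (3,4,w=5), (1,5,w=6)
Total MST weight: 2 + 2 + 5 + 6 = 15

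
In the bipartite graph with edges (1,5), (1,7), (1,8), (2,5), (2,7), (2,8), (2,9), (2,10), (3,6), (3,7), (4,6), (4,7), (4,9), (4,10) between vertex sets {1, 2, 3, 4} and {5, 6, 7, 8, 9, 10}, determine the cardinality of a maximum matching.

Step 1: List the neighbors of each left vertex:
  1: 5, 7, 8
  2: 5, 7, 8, 9, 10
  3: 6, 7
  4: 6, 7, 9, 10

Step 2: Greedily match left vertices, then look for augmenting paths:
  Match 1 -- 5
  Match 2 -- 7
  Match 3 -- 6
  Match 4 -- 9
  No augmenting path remains.

Step 3: Verify this is maximum:
  Matching size 4 = min(|L|, |R|) = min(4, 6), which is an upper bound, so this matching is maximum.

Maximum matching: {(1,5), (2,7), (3,6), (4,9)}
Size: 4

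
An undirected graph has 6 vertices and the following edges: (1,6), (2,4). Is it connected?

Step 1: Build adjacency list from edges:
  1: 6
  2: 4
  3: (none)
  4: 2
  5: (none)
  6: 1

Step 2: Run BFS/DFS from vertex 1:
  Visited: {1, 6}
  Reached 2 of 6 vertices

Step 3: Only 2 of 6 vertices reached. Graph is disconnected.
Connected components: {1, 6}, {2, 4}, {3}, {5}
Answer: No, the graph is not connected (4 components).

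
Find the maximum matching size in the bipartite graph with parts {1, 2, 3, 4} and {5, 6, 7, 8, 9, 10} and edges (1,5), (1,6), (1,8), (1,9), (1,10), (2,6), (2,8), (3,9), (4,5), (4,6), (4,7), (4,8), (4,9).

Step 1: List the neighbors of each left vertex:
  1: 5, 6, 8, 9, 10
  2: 6, 8
  3: 9
  4: 5, 6, 7, 8, 9

Step 2: Greedily match left vertices, then look for augmenting paths:
  Match 1 -- 5
  Match 2 -- 6
  Match 3 -- 9
  Match 4 -- 7
  No augmenting path remains.

Step 3: Verify this is maximum:
  Matching size 4 = min(|L|, |R|) = min(4, 6), which is an upper bound, so this matching is maximum.

Maximum matching: {(1,5), (2,6), (3,9), (4,7)}
Size: 4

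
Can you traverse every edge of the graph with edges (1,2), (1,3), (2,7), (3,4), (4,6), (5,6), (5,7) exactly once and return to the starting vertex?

Step 1: Find the degree of each vertex:
  deg(1) = 2
  deg(2) = 2
  deg(3) = 2
  deg(4) = 2
  deg(5) = 2
  deg(6) = 2
  deg(7) = 2

Step 2: Count vertices with odd degree:
  All vertices have even degree (0 odd-degree vertices)

Step 3: Apply Euler's theorem:
  - Eulerian circuit exists iff graph is connected and all vertices have even degree
  - Eulerian path exists iff graph is connected and has 0 or 2 odd-degree vertices

Graph is connected with 0 odd-degree vertices.
Both Eulerian circuit and Eulerian path exist.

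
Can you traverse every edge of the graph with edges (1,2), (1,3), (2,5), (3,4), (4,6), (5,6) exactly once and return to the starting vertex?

Step 1: Find the degree of each vertex:
  deg(1) = 2
  deg(2) = 2
  deg(3) = 2
  deg(4) = 2
  deg(5) = 2
  deg(6) = 2

Step 2: Count vertices with odd degree:
  All vertices have even degree (0 odd-degree vertices)

Step 3: Apply Euler's theorem:
  - Eulerian circuit exists iff graph is connected and all vertices have even degree
  - Eulerian path exists iff graph is connected and has 0 or 2 odd-degree vertices

Graph is connected with 0 odd-degree vertices.
Both Eulerian circuit and Eulerian path exist.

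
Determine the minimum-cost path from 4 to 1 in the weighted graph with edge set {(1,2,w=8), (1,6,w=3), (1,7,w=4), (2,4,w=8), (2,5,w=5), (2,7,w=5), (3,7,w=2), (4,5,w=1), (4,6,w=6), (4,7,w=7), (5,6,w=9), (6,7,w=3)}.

Step 1: Build adjacency list with weights:
  1: 2(w=8), 6(w=3), 7(w=4)
  2: 1(w=8), 4(w=8), 5(w=5), 7(w=5)
  3: 7(w=2)
  4: 2(w=8), 5(w=1), 6(w=6), 7(w=7)
  5: 2(w=5), 4(w=1), 6(w=9)
  6: 1(w=3), 4(w=6), 5(w=9), 7(w=3)
  7: 1(w=4), 2(w=5), 3(w=2), 4(w=7), 6(w=3)

Step 2: Apply Dijkstra's algorithm from vertex 4:
  Visit vertex 4 (distance=0)
    Update dist[2] = 8
    Update dist[5] = 1
    Update dist[6] = 6
    Update dist[7] = 7
  Visit vertex 5 (distance=1)
    Update dist[2] = 6
  Visit vertex 2 (distance=6)
    Update dist[1] = 14
  Visit vertex 6 (distance=6)
    Update dist[1] = 9
  Visit vertex 7 (distance=7)
    Update dist[3] = 9
  Visit vertex 1 (distance=9)

Step 3: Shortest path: 4 -> 6 -> 1
Total weight: 6 + 3 = 9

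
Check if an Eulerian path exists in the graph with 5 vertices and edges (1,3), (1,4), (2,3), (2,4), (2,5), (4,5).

Step 1: Find the degree of each vertex:
  deg(1) = 2
  deg(2) = 3
  deg(3) = 2
  deg(4) = 3
  deg(5) = 2

Step 2: Count vertices with odd degree:
  Odd-degree vertices: 2, 4 (2 total)

Step 3: Apply Euler's theorem:
  - Eulerian circuit exists iff graph is connected and all vertices have even degree
  - Eulerian path exists iff graph is connected and has 0 or 2 odd-degree vertices

Graph is connected with exactly 2 odd-degree vertices (2, 4).
Eulerian path exists (starting and ending at the odd-degree vertices), but no Eulerian circuit.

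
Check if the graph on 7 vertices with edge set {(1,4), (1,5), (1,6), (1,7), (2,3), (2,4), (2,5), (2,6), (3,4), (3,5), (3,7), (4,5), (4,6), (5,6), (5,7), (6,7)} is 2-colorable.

Step 1: Attempt 2-coloring using BFS:
  Start at vertex 1, assign color 0
  Color vertex 4 with color 1 (neighbor of 1)
  Color vertex 5 with color 1 (neighbor of 1)
  Color vertex 6 with color 1 (neighbor of 1)
  Color vertex 7 with color 1 (neighbor of 1)
  Color vertex 2 with color 0 (neighbor of 4)
  Color vertex 3 with color 0 (neighbor of 4)

Step 2: Conflict found! Vertices 4 and 5 are adjacent but have the same color.
This means the graph contains an odd cycle.

The graph is NOT bipartite.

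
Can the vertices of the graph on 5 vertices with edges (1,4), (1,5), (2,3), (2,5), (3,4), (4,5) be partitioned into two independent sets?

Step 1: Attempt 2-coloring using BFS:
  Start at vertex 1, assign color 0
  Color vertex 4 with color 1 (neighbor of 1)
  Color vertex 5 with color 1 (neighbor of 1)
  Color vertex 3 with color 0 (neighbor of 4)

Step 2: Conflict found! Vertices 4 and 5 are adjacent but have the same color.
This means the graph contains an odd cycle.

The graph is NOT bipartite.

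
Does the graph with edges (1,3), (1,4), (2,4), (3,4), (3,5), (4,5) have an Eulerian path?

Step 1: Find the degree of each vertex:
  deg(1) = 2
  deg(2) = 1
  deg(3) = 3
  deg(4) = 4
  deg(5) = 2

Step 2: Count vertices with odd degree:
  Odd-degree vertices: 2, 3 (2 total)

Step 3: Apply Euler's theorem:
  - Eulerian circuit exists iff graph is connected and all vertices have even degree
  - Eulerian path exists iff graph is connected and has 0 or 2 odd-degree vertices

Graph is connected with exactly 2 odd-degree vertices (2, 3).
Eulerian path exists (starting and ending at the odd-degree vertices), but no Eulerian circuit.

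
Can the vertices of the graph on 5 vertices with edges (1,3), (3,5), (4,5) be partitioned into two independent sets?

Step 1: Attempt 2-coloring using BFS:
  Start at vertex 1, assign color 0
  Color vertex 3 with color 1 (neighbor of 1)
  Color vertex 5 with color 0 (neighbor of 3)
  Color vertex 4 with color 1 (neighbor of 5)
  Start new component at vertex 2, assign color 0

Step 2: 2-coloring succeeded. No conflicts found.
  Set A (color 0): {1, 2, 5}
  Set B (color 1): {3, 4}

The graph is bipartite with partition {1, 2, 5}, {3, 4}.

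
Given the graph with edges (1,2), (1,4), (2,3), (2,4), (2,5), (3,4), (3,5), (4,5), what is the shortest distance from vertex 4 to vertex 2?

Step 1: Build adjacency list:
  1: 2, 4
  2: 1, 3, 4, 5
  3: 2, 4, 5
  4: 1, 2, 3, 5
  5: 2, 3, 4

Step 2: BFS from vertex 4 to find shortest path to 2:
  vertex 1 reached at distance 1
  vertex 2 reached at distance 1

Step 3: Shortest path: 4 -> 2
Path length: 1 edge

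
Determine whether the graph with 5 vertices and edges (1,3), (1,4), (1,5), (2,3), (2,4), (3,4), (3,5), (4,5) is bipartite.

Step 1: Attempt 2-coloring using BFS:
  Start at vertex 1, assign color 0
  Color vertex 3 with color 1 (neighbor of 1)
  Color vertex 4 with color 1 (neighbor of 1)
  Color vertex 5 with color 1 (neighbor of 1)
  Color vertex 2 with color 0 (neighbor of 3)

Step 2: Conflict found! Vertices 3 and 4 are adjacent but have the same color.
This means the graph contains an odd cycle.

The graph is NOT bipartite.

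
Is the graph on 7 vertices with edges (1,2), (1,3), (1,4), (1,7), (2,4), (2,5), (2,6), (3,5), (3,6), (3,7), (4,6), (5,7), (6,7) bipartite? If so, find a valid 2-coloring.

Step 1: Attempt 2-coloring using BFS:
  Start at vertex 1, assign color 0
  Color vertex 2 with color 1 (neighbor of 1)
  Color vertex 3 with color 1 (neighbor of 1)
  Color vertex 4 with color 1 (neighbor of 1)
  Color vertex 7 with color 1 (neighbor of 1)

Step 2: Conflict found! Vertices 2 and 4 are adjacent but have the same color.
This means the graph contains an odd cycle.

The graph is NOT bipartite.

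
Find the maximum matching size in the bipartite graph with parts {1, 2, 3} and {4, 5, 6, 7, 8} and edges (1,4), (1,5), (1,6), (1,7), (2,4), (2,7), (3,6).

Step 1: List the neighbors of each left vertex:
  1: 4, 5, 6, 7
  2: 4, 7
  3: 6

Step 2: Greedily match left vertices, then look for augmenting paths:
  Match 1 -- 4
  Match 2 -- 7
  Match 3 -- 6
  No augmenting path remains.

Step 3: Verify this is maximum:
  Matching size 3 = min(|L|, |R|) = min(3, 5), which is an upper bound, so this matching is maximum.

Maximum matching: {(1,4), (2,7), (3,6)}
Size: 3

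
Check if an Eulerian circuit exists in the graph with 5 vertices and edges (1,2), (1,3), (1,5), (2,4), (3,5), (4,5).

Step 1: Find the degree of each vertex:
  deg(1) = 3
  deg(2) = 2
  deg(3) = 2
  deg(4) = 2
  deg(5) = 3

Step 2: Count vertices with odd degree:
  Odd-degree vertices: 1, 5 (2 total)

Step 3: Apply Euler's theorem:
  - Eulerian circuit exists iff graph is connected and all vertices have even degree
  - Eulerian path exists iff graph is connected and has 0 or 2 odd-degree vertices

Graph is connected with exactly 2 odd-degree vertices (1, 5).
Eulerian path exists (starting and ending at the odd-degree vertices), but no Eulerian circuit.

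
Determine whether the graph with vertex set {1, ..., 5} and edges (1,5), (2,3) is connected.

Step 1: Build adjacency list from edges:
  1: 5
  2: 3
  3: 2
  4: (none)
  5: 1

Step 2: Run BFS/DFS from vertex 1:
  Visited: {1, 5}
  Reached 2 of 5 vertices

Step 3: Only 2 of 5 vertices reached. Graph is disconnected.
Connected components: {1, 5}, {2, 3}, {4}
Answer: No, the graph is not connected (3 components).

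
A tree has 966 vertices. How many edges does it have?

A tree on n vertices always has exactly n - 1 edges.
For n = 966: edges = 966 - 1 = 965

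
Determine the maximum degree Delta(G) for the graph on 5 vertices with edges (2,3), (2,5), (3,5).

Step 1: Count edges incident to each vertex:
  deg(1) = 0 (neighbors: none)
  deg(2) = 2 (neighbors: 3, 5)
  deg(3) = 2 (neighbors: 2, 5)
  deg(4) = 0 (neighbors: none)
  deg(5) = 2 (neighbors: 2, 3)

Step 2: Find maximum:
  max(0, 2, 2, 0, 2) = 2 (vertex 2)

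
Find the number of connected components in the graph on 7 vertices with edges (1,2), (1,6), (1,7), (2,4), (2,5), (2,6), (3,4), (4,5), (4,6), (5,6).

Step 1: Build adjacency list from edges:
  1: 2, 6, 7
  2: 1, 4, 5, 6
  3: 4
  4: 2, 3, 5, 6
  5: 2, 4, 6
  6: 1, 2, 4, 5
  7: 1

Step 2: Run BFS/DFS from vertex 1:
  Visited: {1, 2, 6, 7, 4, 5, 3}
  Reached 7 of 7 vertices

Step 3: All 7 vertices reached from vertex 1, so the graph is connected.
Number of connected components: 1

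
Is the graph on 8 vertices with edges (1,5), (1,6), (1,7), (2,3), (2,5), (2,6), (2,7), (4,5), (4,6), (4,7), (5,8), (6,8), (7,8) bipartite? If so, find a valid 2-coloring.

Step 1: Attempt 2-coloring using BFS:
  Start at vertex 1, assign color 0
  Color vertex 5 with color 1 (neighbor of 1)
  Color vertex 6 with color 1 (neighbor of 1)
  Color vertex 7 with color 1 (neighbor of 1)
  Color vertex 2 with color 0 (neighbor of 5)
  Color vertex 4 with color 0 (neighbor of 5)
  Color vertex 8 with color 0 (neighbor of 5)
  Color vertex 3 with color 1 (neighbor of 2)

Step 2: 2-coloring succeeded. No conflicts found.
  Set A (color 0): {1, 2, 4, 8}
  Set B (color 1): {3, 5, 6, 7}

The graph is bipartite with partition {1, 2, 4, 8}, {3, 5, 6, 7}.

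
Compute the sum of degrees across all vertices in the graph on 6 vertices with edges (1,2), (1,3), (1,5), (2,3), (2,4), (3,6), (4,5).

Step 1: Count edges incident to each vertex:
  deg(1) = 3 (neighbors: 2, 3, 5)
  deg(2) = 3 (neighbors: 1, 3, 4)
  deg(3) = 3 (neighbors: 1, 2, 6)
  deg(4) = 2 (neighbors: 2, 5)
  deg(5) = 2 (neighbors: 1, 4)
  deg(6) = 1 (neighbors: 3)

Step 2: Sum all degrees:
  3 + 3 + 3 + 2 + 2 + 1 = 14

Verification: sum of degrees = 2 * |E| = 2 * 7 = 14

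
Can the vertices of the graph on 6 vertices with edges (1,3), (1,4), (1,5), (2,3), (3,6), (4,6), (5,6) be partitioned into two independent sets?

Step 1: Attempt 2-coloring using BFS:
  Start at vertex 1, assign color 0
  Color vertex 3 with color 1 (neighbor of 1)
  Color vertex 4 with color 1 (neighbor of 1)
  Color vertex 5 with color 1 (neighbor of 1)
  Color vertex 2 with color 0 (neighbor of 3)
  Color vertex 6 with color 0 (neighbor of 3)

Step 2: 2-coloring succeeded. No conflicts found.
  Set A (color 0): {1, 2, 6}
  Set B (color 1): {3, 4, 5}

The graph is bipartite with partition {1, 2, 6}, {3, 4, 5}.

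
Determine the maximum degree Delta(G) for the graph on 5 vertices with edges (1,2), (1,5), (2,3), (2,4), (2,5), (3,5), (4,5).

Step 1: Count edges incident to each vertex:
  deg(1) = 2 (neighbors: 2, 5)
  deg(2) = 4 (neighbors: 1, 3, 4, 5)
  deg(3) = 2 (neighbors: 2, 5)
  deg(4) = 2 (neighbors: 2, 5)
  deg(5) = 4 (neighbors: 1, 2, 3, 4)

Step 2: Find maximum:
  max(2, 4, 2, 2, 4) = 4 (vertex 2)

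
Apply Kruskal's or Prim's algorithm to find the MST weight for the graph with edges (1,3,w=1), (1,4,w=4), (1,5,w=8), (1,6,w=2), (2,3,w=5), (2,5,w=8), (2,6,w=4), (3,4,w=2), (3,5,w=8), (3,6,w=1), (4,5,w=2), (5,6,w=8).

Apply Kruskal's algorithm (sort edges by weight, add if no cycle):

Sorted edges by weight:
  (1,3) w=1
  (3,6) w=1
  (1,6) w=2
  (3,4) w=2
  (4,5) w=2
  (1,4) w=4
  (2,6) w=4
  (2,3) w=5
  (1,5) w=8
  (2,5) w=8
  (3,5) w=8
  (5,6) w=8

Add edge (1,3) w=1 -- no cycle. Running total: 1
Add edge (3,6) w=1 -- no cycle. Running total: 2
Skip edge (1,6) w=2 -- would create cycle
Add edge (3,4) w=2 -- no cycle. Running total: 4
Add edge (4,5) w=2 -- no cycle. Running total: 6
Skip edge (1,4) w=4 -- would create cycle
Add edge (2,6) w=4 -- no cycle. Running total: 10

MST edges: (1,3,w=1), (3,6,w=1), (3,4,w=2), (4,5,w=2), (2,6,w=4)
Total MST weight: 1 + 1 + 2 + 2 + 4 = 10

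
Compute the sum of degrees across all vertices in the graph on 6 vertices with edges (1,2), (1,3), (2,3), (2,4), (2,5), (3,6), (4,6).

Step 1: Count edges incident to each vertex:
  deg(1) = 2 (neighbors: 2, 3)
  deg(2) = 4 (neighbors: 1, 3, 4, 5)
  deg(3) = 3 (neighbors: 1, 2, 6)
  deg(4) = 2 (neighbors: 2, 6)
  deg(5) = 1 (neighbors: 2)
  deg(6) = 2 (neighbors: 3, 4)

Step 2: Sum all degrees:
  2 + 4 + 3 + 2 + 1 + 2 = 14

Verification: sum of degrees = 2 * |E| = 2 * 7 = 14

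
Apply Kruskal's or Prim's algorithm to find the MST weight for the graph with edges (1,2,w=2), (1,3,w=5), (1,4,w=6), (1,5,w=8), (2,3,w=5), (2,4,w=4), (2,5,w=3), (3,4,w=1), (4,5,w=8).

Apply Kruskal's algorithm (sort edges by weight, add if no cycle):

Sorted edges by weight:
  (3,4) w=1
  (1,2) w=2
  (2,5) w=3
  (2,4) w=4
  (1,3) w=5
  (2,3) w=5
  (1,4) w=6
  (1,5) w=8
  (4,5) w=8

Add edge (3,4) w=1 -- no cycle. Running total: 1
Add edge (1,2) w=2 -- no cycle. Running total: 3
Add edge (2,5) w=3 -- no cycle. Running total: 6
Add edge (2,4) w=4 -- no cycle. Running total: 10

MST edges: (3,4,w=1), (1,2,w=2), (2,5,w=3), (2,4,w=4)
Total MST weight: 1 + 2 + 3 + 4 = 10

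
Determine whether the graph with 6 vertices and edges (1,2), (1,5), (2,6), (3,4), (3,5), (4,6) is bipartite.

Step 1: Attempt 2-coloring using BFS:
  Start at vertex 1, assign color 0
  Color vertex 2 with color 1 (neighbor of 1)
  Color vertex 5 with color 1 (neighbor of 1)
  Color vertex 6 with color 0 (neighbor of 2)
  Color vertex 3 with color 0 (neighbor of 5)
  Color vertex 4 with color 1 (neighbor of 6)

Step 2: 2-coloring succeeded. No conflicts found.
  Set A (color 0): {1, 3, 6}
  Set B (color 1): {2, 4, 5}

The graph is bipartite with partition {1, 3, 6}, {2, 4, 5}.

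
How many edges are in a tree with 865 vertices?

A tree on n vertices always has exactly n - 1 edges.
For n = 865: edges = 865 - 1 = 864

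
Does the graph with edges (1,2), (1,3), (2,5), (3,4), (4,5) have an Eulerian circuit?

Step 1: Find the degree of each vertex:
  deg(1) = 2
  deg(2) = 2
  deg(3) = 2
  deg(4) = 2
  deg(5) = 2

Step 2: Count vertices with odd degree:
  All vertices have even degree (0 odd-degree vertices)

Step 3: Apply Euler's theorem:
  - Eulerian circuit exists iff graph is connected and all vertices have even degree
  - Eulerian path exists iff graph is connected and has 0 or 2 odd-degree vertices

Graph is connected with 0 odd-degree vertices.
Both Eulerian circuit and Eulerian path exist.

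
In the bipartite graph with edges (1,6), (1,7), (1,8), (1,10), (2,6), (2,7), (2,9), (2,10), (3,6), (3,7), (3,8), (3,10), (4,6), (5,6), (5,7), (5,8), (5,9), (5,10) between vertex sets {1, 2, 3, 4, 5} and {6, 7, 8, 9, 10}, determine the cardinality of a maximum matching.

Step 1: List the neighbors of each left vertex:
  1: 6, 7, 8, 10
  2: 6, 7, 9, 10
  3: 6, 7, 8, 10
  4: 6
  5: 6, 7, 8, 9, 10

Step 2: Greedily match left vertices, then look for augmenting paths:
  Match 1 -- 10
  Match 2 -- 7
  Match 3 -- 8
  Match 4 -- 6
  Match 5 -- 9
  No augmenting path remains.

Step 3: Verify this is maximum:
  Matching size 5 = min(|L|, |R|) = min(5, 5), which is an upper bound, so this matching is maximum.

Maximum matching: {(1,10), (2,7), (3,8), (4,6), (5,9)}
Size: 5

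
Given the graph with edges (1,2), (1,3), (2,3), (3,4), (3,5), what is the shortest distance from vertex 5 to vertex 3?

Step 1: Build adjacency list:
  1: 2, 3
  2: 1, 3
  3: 1, 2, 4, 5
  4: 3
  5: 3

Step 2: BFS from vertex 5 to find shortest path to 3:
  vertex 3 reached at distance 1

Step 3: Shortest path: 5 -> 3
Path length: 1 edge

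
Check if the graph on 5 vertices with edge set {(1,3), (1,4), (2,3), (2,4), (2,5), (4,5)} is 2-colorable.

Step 1: Attempt 2-coloring using BFS:
  Start at vertex 1, assign color 0
  Color vertex 3 with color 1 (neighbor of 1)
  Color vertex 4 with color 1 (neighbor of 1)
  Color vertex 2 with color 0 (neighbor of 3)
  Color vertex 5 with color 0 (neighbor of 4)

Step 2: Conflict found! Vertices 2 and 5 are adjacent but have the same color.
This means the graph contains an odd cycle.

The graph is NOT bipartite.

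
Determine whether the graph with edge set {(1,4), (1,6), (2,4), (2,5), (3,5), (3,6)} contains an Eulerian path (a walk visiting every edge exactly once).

Step 1: Find the degree of each vertex:
  deg(1) = 2
  deg(2) = 2
  deg(3) = 2
  deg(4) = 2
  deg(5) = 2
  deg(6) = 2

Step 2: Count vertices with odd degree:
  All vertices have even degree (0 odd-degree vertices)

Step 3: Apply Euler's theorem:
  - Eulerian circuit exists iff graph is connected and all vertices have even degree
  - Eulerian path exists iff graph is connected and has 0 or 2 odd-degree vertices

Graph is connected with 0 odd-degree vertices.
Both Eulerian circuit and Eulerian path exist.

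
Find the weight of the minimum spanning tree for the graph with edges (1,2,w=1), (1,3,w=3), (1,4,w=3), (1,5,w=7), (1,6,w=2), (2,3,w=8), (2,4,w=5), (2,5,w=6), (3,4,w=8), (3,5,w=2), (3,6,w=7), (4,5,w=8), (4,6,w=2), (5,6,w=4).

Apply Kruskal's algorithm (sort edges by weight, add if no cycle):

Sorted edges by weight:
  (1,2) w=1
  (1,6) w=2
  (3,5) w=2
  (4,6) w=2
  (1,3) w=3
  (1,4) w=3
  (5,6) w=4
  (2,4) w=5
  (2,5) w=6
  (1,5) w=7
  (3,6) w=7
  (2,3) w=8
  (3,4) w=8
  (4,5) w=8

Add edge (1,2) w=1 -- no cycle. Running total: 1
Add edge (1,6) w=2 -- no cycle. Running total: 3
Add edge (3,5) w=2 -- no cycle. Running total: 5
Add edge (4,6) w=2 -- no cycle. Running total: 7
Add edge (1,3) w=3 -- no cycle. Running total: 10

MST edges: (1,2,w=1), (1,6,w=2), (3,5,w=2), (4,6,w=2), (1,3,w=3)
Total MST weight: 1 + 2 + 2 + 2 + 3 = 10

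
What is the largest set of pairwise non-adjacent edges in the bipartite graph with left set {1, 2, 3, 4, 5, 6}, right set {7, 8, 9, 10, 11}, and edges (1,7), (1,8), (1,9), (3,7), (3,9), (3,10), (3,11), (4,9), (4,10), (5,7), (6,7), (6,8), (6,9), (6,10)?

Step 1: List the neighbors of each left vertex:
  1: 7, 8, 9
  2: (none)
  3: 7, 9, 10, 11
  4: 9, 10
  5: 7
  6: 7, 8, 9, 10

Step 2: Greedily match left vertices, then look for augmenting paths:
  Match 1 -- 9
  Match 3 -- 11
  Match 4 -- 10
  Match 5 -- 7
  Match 6 -- 8
  No augmenting path remains.

Step 3: Verify this is maximum:
  Matching size 5 = min(|L|, |R|) = min(6, 5), which is an upper bound, so this matching is maximum.

Maximum matching: {(1,9), (3,11), (4,10), (5,7), (6,8)}
Size: 5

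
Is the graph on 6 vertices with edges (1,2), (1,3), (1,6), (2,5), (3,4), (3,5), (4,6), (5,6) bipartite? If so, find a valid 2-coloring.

Step 1: Attempt 2-coloring using BFS:
  Start at vertex 1, assign color 0
  Color vertex 2 with color 1 (neighbor of 1)
  Color vertex 3 with color 1 (neighbor of 1)
  Color vertex 6 with color 1 (neighbor of 1)
  Color vertex 5 with color 0 (neighbor of 2)
  Color vertex 4 with color 0 (neighbor of 3)

Step 2: 2-coloring succeeded. No conflicts found.
  Set A (color 0): {1, 4, 5}
  Set B (color 1): {2, 3, 6}

The graph is bipartite with partition {1, 4, 5}, {2, 3, 6}.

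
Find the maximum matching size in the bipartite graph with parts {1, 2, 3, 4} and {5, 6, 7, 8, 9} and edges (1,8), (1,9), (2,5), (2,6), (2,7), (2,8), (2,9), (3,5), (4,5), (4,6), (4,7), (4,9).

Step 1: List the neighbors of each left vertex:
  1: 8, 9
  2: 5, 6, 7, 8, 9
  3: 5
  4: 5, 6, 7, 9

Step 2: Greedily match left vertices, then look for augmenting paths:
  Match 1 -- 8
  Match 2 -- 7
  Match 3 -- 5
  Match 4 -- 6
  No augmenting path remains.

Step 3: Verify this is maximum:
  Matching size 4 = min(|L|, |R|) = min(4, 5), which is an upper bound, so this matching is maximum.

Maximum matching: {(1,8), (2,7), (3,5), (4,6)}
Size: 4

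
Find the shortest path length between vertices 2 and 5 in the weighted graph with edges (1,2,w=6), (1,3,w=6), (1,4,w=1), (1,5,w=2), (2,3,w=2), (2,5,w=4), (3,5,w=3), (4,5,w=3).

Step 1: Build adjacency list with weights:
  1: 2(w=6), 3(w=6), 4(w=1), 5(w=2)
  2: 1(w=6), 3(w=2), 5(w=4)
  3: 1(w=6), 2(w=2), 5(w=3)
  4: 1(w=1), 5(w=3)
  5: 1(w=2), 2(w=4), 3(w=3), 4(w=3)

Step 2: Apply Dijkstra's algorithm from vertex 2:
  Visit vertex 2 (distance=0)
    Update dist[1] = 6
    Update dist[3] = 2
    Update dist[5] = 4
  Visit vertex 3 (distance=2)
  Visit vertex 5 (distance=4)
    Update dist[4] = 7

Step 3: Shortest path: 2 -> 5
Total weight: 4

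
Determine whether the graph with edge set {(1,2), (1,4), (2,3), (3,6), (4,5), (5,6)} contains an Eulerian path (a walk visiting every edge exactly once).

Step 1: Find the degree of each vertex:
  deg(1) = 2
  deg(2) = 2
  deg(3) = 2
  deg(4) = 2
  deg(5) = 2
  deg(6) = 2

Step 2: Count vertices with odd degree:
  All vertices have even degree (0 odd-degree vertices)

Step 3: Apply Euler's theorem:
  - Eulerian circuit exists iff graph is connected and all vertices have even degree
  - Eulerian path exists iff graph is connected and has 0 or 2 odd-degree vertices

Graph is connected with 0 odd-degree vertices.
Both Eulerian circuit and Eulerian path exist.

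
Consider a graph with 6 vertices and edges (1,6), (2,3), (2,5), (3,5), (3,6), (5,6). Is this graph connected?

Step 1: Build adjacency list from edges:
  1: 6
  2: 3, 5
  3: 2, 5, 6
  4: (none)
  5: 2, 3, 6
  6: 1, 3, 5

Step 2: Run BFS/DFS from vertex 1:
  Visited: {1, 6, 3, 5, 2}
  Reached 5 of 6 vertices

Step 3: Only 5 of 6 vertices reached. Graph is disconnected.
Connected components: {1, 2, 3, 5, 6}, {4}
Answer: No, the graph is not connected (2 components).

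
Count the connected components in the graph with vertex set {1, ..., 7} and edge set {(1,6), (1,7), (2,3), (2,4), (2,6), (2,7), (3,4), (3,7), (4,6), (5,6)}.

Step 1: Build adjacency list from edges:
  1: 6, 7
  2: 3, 4, 6, 7
  3: 2, 4, 7
  4: 2, 3, 6
  5: 6
  6: 1, 2, 4, 5
  7: 1, 2, 3

Step 2: Run BFS/DFS from vertex 1:
  Visited: {1, 6, 7, 2, 4, 5, 3}
  Reached 7 of 7 vertices

Step 3: All 7 vertices reached from vertex 1, so the graph is connected.
Number of connected components: 1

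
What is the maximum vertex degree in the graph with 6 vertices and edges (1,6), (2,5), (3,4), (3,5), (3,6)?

Step 1: Count edges incident to each vertex:
  deg(1) = 1 (neighbors: 6)
  deg(2) = 1 (neighbors: 5)
  deg(3) = 3 (neighbors: 4, 5, 6)
  deg(4) = 1 (neighbors: 3)
  deg(5) = 2 (neighbors: 2, 3)
  deg(6) = 2 (neighbors: 1, 3)

Step 2: Find maximum:
  max(1, 1, 3, 1, 2, 2) = 3 (vertex 3)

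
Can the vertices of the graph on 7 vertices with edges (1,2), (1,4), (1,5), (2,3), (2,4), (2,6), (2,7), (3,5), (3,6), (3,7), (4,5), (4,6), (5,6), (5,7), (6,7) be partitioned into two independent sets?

Step 1: Attempt 2-coloring using BFS:
  Start at vertex 1, assign color 0
  Color vertex 2 with color 1 (neighbor of 1)
  Color vertex 4 with color 1 (neighbor of 1)
  Color vertex 5 with color 1 (neighbor of 1)
  Color vertex 3 with color 0 (neighbor of 2)

Step 2: Conflict found! Vertices 2 and 4 are adjacent but have the same color.
This means the graph contains an odd cycle.

The graph is NOT bipartite.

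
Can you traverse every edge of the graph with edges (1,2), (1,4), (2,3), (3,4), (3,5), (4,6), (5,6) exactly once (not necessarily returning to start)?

Step 1: Find the degree of each vertex:
  deg(1) = 2
  deg(2) = 2
  deg(3) = 3
  deg(4) = 3
  deg(5) = 2
  deg(6) = 2

Step 2: Count vertices with odd degree:
  Odd-degree vertices: 3, 4 (2 total)

Step 3: Apply Euler's theorem:
  - Eulerian circuit exists iff graph is connected and all vertices have even degree
  - Eulerian path exists iff graph is connected and has 0 or 2 odd-degree vertices

Graph is connected with exactly 2 odd-degree vertices (3, 4).
Eulerian path exists (starting and ending at the odd-degree vertices), but no Eulerian circuit.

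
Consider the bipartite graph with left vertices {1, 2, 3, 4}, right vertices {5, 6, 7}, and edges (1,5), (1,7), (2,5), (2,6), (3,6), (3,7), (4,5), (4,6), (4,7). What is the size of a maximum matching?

Step 1: List the neighbors of each left vertex:
  1: 5, 7
  2: 5, 6
  3: 6, 7
  4: 5, 6, 7

Step 2: Greedily match left vertices, then look for augmenting paths:
  Match 1 -- 5
  Match 2 -- 6
  Match 3 -- 7
  No augmenting path remains.

Step 3: Verify this is maximum:
  Matching size 3 = min(|L|, |R|) = min(4, 3), which is an upper bound, so this matching is maximum.

Maximum matching: {(1,5), (2,6), (3,7)}
Size: 3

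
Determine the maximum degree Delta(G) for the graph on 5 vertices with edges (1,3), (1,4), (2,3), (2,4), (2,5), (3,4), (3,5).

Step 1: Count edges incident to each vertex:
  deg(1) = 2 (neighbors: 3, 4)
  deg(2) = 3 (neighbors: 3, 4, 5)
  deg(3) = 4 (neighbors: 1, 2, 4, 5)
  deg(4) = 3 (neighbors: 1, 2, 3)
  deg(5) = 2 (neighbors: 2, 3)

Step 2: Find maximum:
  max(2, 3, 4, 3, 2) = 4 (vertex 3)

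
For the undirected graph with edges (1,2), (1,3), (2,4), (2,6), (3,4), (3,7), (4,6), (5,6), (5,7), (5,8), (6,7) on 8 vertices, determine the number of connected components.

Step 1: Build adjacency list from edges:
  1: 2, 3
  2: 1, 4, 6
  3: 1, 4, 7
  4: 2, 3, 6
  5: 6, 7, 8
  6: 2, 4, 5, 7
  7: 3, 5, 6
  8: 5

Step 2: Run BFS/DFS from vertex 1:
  Visited: {1, 2, 3, 4, 6, 7, 5, 8}
  Reached 8 of 8 vertices

Step 3: All 8 vertices reached from vertex 1, so the graph is connected.
Number of connected components: 1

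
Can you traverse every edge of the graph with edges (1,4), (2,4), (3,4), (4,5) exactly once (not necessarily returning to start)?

Step 1: Find the degree of each vertex:
  deg(1) = 1
  deg(2) = 1
  deg(3) = 1
  deg(4) = 4
  deg(5) = 1

Step 2: Count vertices with odd degree:
  Odd-degree vertices: 1, 2, 3, 5 (4 total)

Step 3: Apply Euler's theorem:
  - Eulerian circuit exists iff graph is connected and all vertices have even degree
  - Eulerian path exists iff graph is connected and has 0 or 2 odd-degree vertices

Graph has 4 odd-degree vertices (need 0 or 2).
Neither Eulerian path nor Eulerian circuit exists.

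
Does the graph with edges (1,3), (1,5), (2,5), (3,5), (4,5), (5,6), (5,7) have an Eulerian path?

Step 1: Find the degree of each vertex:
  deg(1) = 2
  deg(2) = 1
  deg(3) = 2
  deg(4) = 1
  deg(5) = 6
  deg(6) = 1
  deg(7) = 1

Step 2: Count vertices with odd degree:
  Odd-degree vertices: 2, 4, 6, 7 (4 total)

Step 3: Apply Euler's theorem:
  - Eulerian circuit exists iff graph is connected and all vertices have even degree
  - Eulerian path exists iff graph is connected and has 0 or 2 odd-degree vertices

Graph has 4 odd-degree vertices (need 0 or 2).
Neither Eulerian path nor Eulerian circuit exists.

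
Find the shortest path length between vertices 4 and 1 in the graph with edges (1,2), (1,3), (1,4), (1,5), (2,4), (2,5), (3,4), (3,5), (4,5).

Step 1: Build adjacency list:
  1: 2, 3, 4, 5
  2: 1, 4, 5
  3: 1, 4, 5
  4: 1, 2, 3, 5
  5: 1, 2, 3, 4

Step 2: BFS from vertex 4 to find shortest path to 1:
  vertex 1 reached at distance 1

Step 3: Shortest path: 4 -> 1
Path length: 1 edge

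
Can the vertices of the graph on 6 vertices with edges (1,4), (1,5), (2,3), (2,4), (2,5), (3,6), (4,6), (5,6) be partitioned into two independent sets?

Step 1: Attempt 2-coloring using BFS:
  Start at vertex 1, assign color 0
  Color vertex 4 with color 1 (neighbor of 1)
  Color vertex 5 with color 1 (neighbor of 1)
  Color vertex 2 with color 0 (neighbor of 4)
  Color vertex 6 with color 0 (neighbor of 4)
  Color vertex 3 with color 1 (neighbor of 2)

Step 2: 2-coloring succeeded. No conflicts found.
  Set A (color 0): {1, 2, 6}
  Set B (color 1): {3, 4, 5}

The graph is bipartite with partition {1, 2, 6}, {3, 4, 5}.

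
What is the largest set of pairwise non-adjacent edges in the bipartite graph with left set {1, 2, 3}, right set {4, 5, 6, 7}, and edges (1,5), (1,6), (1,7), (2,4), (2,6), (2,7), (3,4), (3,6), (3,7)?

Step 1: List the neighbors of each left vertex:
  1: 5, 6, 7
  2: 4, 6, 7
  3: 4, 6, 7

Step 2: Greedily match left vertices, then look for augmenting paths:
  Match 1 -- 5
  Match 2 -- 4
  Match 3 -- 6
  No augmenting path remains.

Step 3: Verify this is maximum:
  Matching size 3 = min(|L|, |R|) = min(3, 4), which is an upper bound, so this matching is maximum.

Maximum matching: {(1,5), (2,4), (3,6)}
Size: 3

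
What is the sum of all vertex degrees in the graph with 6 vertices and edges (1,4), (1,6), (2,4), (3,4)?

Step 1: Count edges incident to each vertex:
  deg(1) = 2 (neighbors: 4, 6)
  deg(2) = 1 (neighbors: 4)
  deg(3) = 1 (neighbors: 4)
  deg(4) = 3 (neighbors: 1, 2, 3)
  deg(5) = 0 (neighbors: none)
  deg(6) = 1 (neighbors: 1)

Step 2: Sum all degrees:
  2 + 1 + 1 + 3 + 0 + 1 = 8

Verification: sum of degrees = 2 * |E| = 2 * 4 = 8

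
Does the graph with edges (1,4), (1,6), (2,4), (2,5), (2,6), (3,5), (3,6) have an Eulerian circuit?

Step 1: Find the degree of each vertex:
  deg(1) = 2
  deg(2) = 3
  deg(3) = 2
  deg(4) = 2
  deg(5) = 2
  deg(6) = 3

Step 2: Count vertices with odd degree:
  Odd-degree vertices: 2, 6 (2 total)

Step 3: Apply Euler's theorem:
  - Eulerian circuit exists iff graph is connected and all vertices have even degree
  - Eulerian path exists iff graph is connected and has 0 or 2 odd-degree vertices

Graph is connected with exactly 2 odd-degree vertices (2, 6).
Eulerian path exists (starting and ending at the odd-degree vertices), but no Eulerian circuit.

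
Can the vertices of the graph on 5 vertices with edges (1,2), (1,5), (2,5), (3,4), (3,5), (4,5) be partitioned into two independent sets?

Step 1: Attempt 2-coloring using BFS:
  Start at vertex 1, assign color 0
  Color vertex 2 with color 1 (neighbor of 1)
  Color vertex 5 with color 1 (neighbor of 1)

Step 2: Conflict found! Vertices 2 and 5 are adjacent but have the same color.
This means the graph contains an odd cycle.

The graph is NOT bipartite.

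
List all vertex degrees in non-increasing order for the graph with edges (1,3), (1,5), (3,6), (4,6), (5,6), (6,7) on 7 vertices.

Step 1: Count edges incident to each vertex:
  deg(1) = 2 (neighbors: 3, 5)
  deg(2) = 0 (neighbors: none)
  deg(3) = 2 (neighbors: 1, 6)
  deg(4) = 1 (neighbors: 6)
  deg(5) = 2 (neighbors: 1, 6)
  deg(6) = 4 (neighbors: 3, 4, 5, 7)
  deg(7) = 1 (neighbors: 6)

Step 2: Sort degrees in non-increasing order:
  Degrees: [2, 0, 2, 1, 2, 4, 1] -> sorted: [4, 2, 2, 2, 1, 1, 0]

Degree sequence: [4, 2, 2, 2, 1, 1, 0]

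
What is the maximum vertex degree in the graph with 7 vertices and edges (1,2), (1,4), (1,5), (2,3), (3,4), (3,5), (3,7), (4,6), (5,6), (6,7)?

Step 1: Count edges incident to each vertex:
  deg(1) = 3 (neighbors: 2, 4, 5)
  deg(2) = 2 (neighbors: 1, 3)
  deg(3) = 4 (neighbors: 2, 4, 5, 7)
  deg(4) = 3 (neighbors: 1, 3, 6)
  deg(5) = 3 (neighbors: 1, 3, 6)
  deg(6) = 3 (neighbors: 4, 5, 7)
  deg(7) = 2 (neighbors: 3, 6)

Step 2: Find maximum:
  max(3, 2, 4, 3, 3, 3, 2) = 4 (vertex 3)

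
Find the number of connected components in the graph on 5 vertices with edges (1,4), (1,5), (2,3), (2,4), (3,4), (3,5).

Step 1: Build adjacency list from edges:
  1: 4, 5
  2: 3, 4
  3: 2, 4, 5
  4: 1, 2, 3
  5: 1, 3

Step 2: Run BFS/DFS from vertex 1:
  Visited: {1, 4, 5, 2, 3}
  Reached 5 of 5 vertices

Step 3: All 5 vertices reached from vertex 1, so the graph is connected.
Number of connected components: 1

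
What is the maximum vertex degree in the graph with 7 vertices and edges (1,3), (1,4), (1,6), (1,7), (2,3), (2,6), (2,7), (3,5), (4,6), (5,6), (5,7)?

Step 1: Count edges incident to each vertex:
  deg(1) = 4 (neighbors: 3, 4, 6, 7)
  deg(2) = 3 (neighbors: 3, 6, 7)
  deg(3) = 3 (neighbors: 1, 2, 5)
  deg(4) = 2 (neighbors: 1, 6)
  deg(5) = 3 (neighbors: 3, 6, 7)
  deg(6) = 4 (neighbors: 1, 2, 4, 5)
  deg(7) = 3 (neighbors: 1, 2, 5)

Step 2: Find maximum:
  max(4, 3, 3, 2, 3, 4, 3) = 4 (vertex 1)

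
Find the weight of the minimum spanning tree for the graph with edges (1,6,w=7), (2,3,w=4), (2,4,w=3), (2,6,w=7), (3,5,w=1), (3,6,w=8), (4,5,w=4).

Apply Kruskal's algorithm (sort edges by weight, add if no cycle):

Sorted edges by weight:
  (3,5) w=1
  (2,4) w=3
  (2,3) w=4
  (4,5) w=4
  (1,6) w=7
  (2,6) w=7
  (3,6) w=8

Add edge (3,5) w=1 -- no cycle. Running total: 1
Add edge (2,4) w=3 -- no cycle. Running total: 4
Add edge (2,3) w=4 -- no cycle. Running total: 8
Skip edge (4,5) w=4 -- would create cycle
Add edge (1,6) w=7 -- no cycle. Running total: 15
Add edge (2,6) w=7 -- no cycle. Running total: 22

MST edges: (3,5,w=1), (2,4,w=3), (2,3,w=4), (1,6,w=7), (2,6,w=7)
Total MST weight: 1 + 3 + 4 + 7 + 7 = 22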